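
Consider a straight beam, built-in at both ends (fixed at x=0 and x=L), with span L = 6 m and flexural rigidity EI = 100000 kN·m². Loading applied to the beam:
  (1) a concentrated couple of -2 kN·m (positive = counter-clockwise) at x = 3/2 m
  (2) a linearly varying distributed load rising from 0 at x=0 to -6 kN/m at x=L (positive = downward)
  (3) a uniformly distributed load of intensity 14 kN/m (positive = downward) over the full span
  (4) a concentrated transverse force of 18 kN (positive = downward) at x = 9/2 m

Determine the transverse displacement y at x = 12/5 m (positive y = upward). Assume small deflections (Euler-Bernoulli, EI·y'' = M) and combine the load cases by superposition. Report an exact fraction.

y(12/5) = -2738853/6250000000 m

Load 1 — applied couple M₀=-2 kN·m at a=3/2 m (b=L-a=9/2):
  y_1 = (R_Ax³/6 - M_Ax²/2 - M₀(x-a)²/2)/EI  [x>a] with R_A=-3/8, M_A=3/8 = ((-3/8)·(12/5)³/6 - (3/8)·(12/5)²/2 - (-2)·((12/5)-(3/2))²/2)/100000 = -567/50000000 m
Load 2 — triangular load w₀=-6 kN/m (0→w₀ over full span):
  y_2 = -w₀x²(L-x)²(x+2L)/(120LEI) = -(-6)·(12/5)²·(6-(12/5))²·((12/5)+2·6)/(120·6·100000) = 4374/48828125 m
Load 3 — uniform load w=14 kN/m over full span:
  y_3 = -wx²(L-x)²/(24EI) = -14·(12/5)²·(6-(12/5))²/(24·100000) = -1701/3906250 m
Load 4 — point force P=18 kN at a=9/2 m (b=L-a=3/2):
  y_4 = -Pb²x²(3aL-(3a+b)x)/(6L³EI)  [x≤a] = -18·(3/2)²·(12/5)²·(3·(9/2)·6-(3·(9/2)+(3/2))·(12/5))/(6·6³·100000) = -81/1000000 m
Superposition: y = Σ y_i = -2738853/6250000000 m ≈ -0.000438 m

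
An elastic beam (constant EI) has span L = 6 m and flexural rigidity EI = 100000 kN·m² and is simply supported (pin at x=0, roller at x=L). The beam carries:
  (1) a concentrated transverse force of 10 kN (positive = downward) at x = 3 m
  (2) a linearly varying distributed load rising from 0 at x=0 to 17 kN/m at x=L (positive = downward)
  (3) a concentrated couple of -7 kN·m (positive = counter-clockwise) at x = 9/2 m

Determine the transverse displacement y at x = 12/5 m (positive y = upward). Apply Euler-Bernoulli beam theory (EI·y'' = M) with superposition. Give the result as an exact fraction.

Load 1 — point force P=10 kN at a=3 m (b=L-a=3):
  y_1 = -Pbx(L²-b²-x²)/(6LEI)  [x≤a] = -10·3·(12/5)·(6²-3²-(12/5)²)/(6·6·100000) = -531/1250000 m
Load 2 — triangular load w₀=17 kN/m (0→w₀ over full span):
  y_2 = -w₀x(7L⁴-10L²x²+3x⁴)/(360LEI) = -17·(12/5)·(7·6⁴-10·6²·(12/5)²+3·(12/5)⁴)/(360·6·100000) = -523719/390625000 m
Load 3 — applied couple M₀=-7 kN·m at a=9/2 m (b=L-a=3/2):
  y_3 = (M₀x³/(6L)+C₁x)/EI  [x≤a] with C₁=M₀(3b²-L²)/(6L)=91/16 = ((-7)·(12/5)³/(6·6)+(91/16)·(12/5))/100000 = 5481/50000000 m
Superposition: y = Σ y_i = -10349379/6250000000 m ≈ -0.001656 m

y(12/5) = -10349379/6250000000 m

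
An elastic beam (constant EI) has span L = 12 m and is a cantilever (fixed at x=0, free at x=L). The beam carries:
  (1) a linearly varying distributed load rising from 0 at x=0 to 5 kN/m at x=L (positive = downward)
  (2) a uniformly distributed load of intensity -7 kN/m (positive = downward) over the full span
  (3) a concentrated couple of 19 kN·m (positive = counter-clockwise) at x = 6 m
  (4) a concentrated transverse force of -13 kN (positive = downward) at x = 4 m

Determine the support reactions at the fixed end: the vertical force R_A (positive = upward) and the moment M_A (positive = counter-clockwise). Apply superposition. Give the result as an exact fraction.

R_A = -67 kN, M_A = -335 kN·m

Load 1 — triangular load w₀=5 kN/m (0→w₀ over full span):
  R_A = w₀L/2 = 5·12/2 = 30 kN
  M_A = w₀L²/3 = 5·12²/3 = 240 kN·m
Load 2 — uniform load w=-7 kN/m over full span:
  R_A = wL = (-7)·12 = -84 kN
  M_A = wL²/2 = (-7)·12²/2 = -504 kN·m
Load 3 — applied couple M₀=19 kN·m at a=6 m (b=L-a=6):
  R_A = 0 kN
  M_A = -M₀ = -19 kN·m
Load 4 — point force P=-13 kN at a=4 m (b=L-a=8):
  R_A = P = (-13) = -13 kN
  M_A = Pa = (-13)·4 = -52 kN·m
Superposition: R_A = -67 kN, M_A = -335 kN·m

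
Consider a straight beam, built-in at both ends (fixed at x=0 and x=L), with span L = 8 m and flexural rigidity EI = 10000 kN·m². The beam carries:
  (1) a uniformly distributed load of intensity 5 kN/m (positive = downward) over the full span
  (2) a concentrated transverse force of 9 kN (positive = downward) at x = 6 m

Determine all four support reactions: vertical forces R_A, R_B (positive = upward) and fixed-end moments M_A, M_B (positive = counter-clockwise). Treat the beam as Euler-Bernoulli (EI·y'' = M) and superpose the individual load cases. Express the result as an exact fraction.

R_A = 685/32 kN, M_A = 721/24 kN·m, R_B = 883/32 kN, M_B = -883/24 kN·m

Load 1 — uniform load w=5 kN/m over full span:
  R_A = wL/2 = 5·8/2 = 20 kN
  M_A = wL²/12 = 5·8²/12 = 80/3 kN·m
  R_B = wL/2 = 5·8/2 = 20 kN
  M_B = -wL²/12 = -5·8²/12 = -80/3 kN·m
Load 2 — point force P=9 kN at a=6 m (b=L-a=2):
  R_A = Pb²(3a+b)/L³ = 9·2²·(3·6+2)/8³ = 45/32 kN
  M_A = Pab²/L² = 9·6·2²/8² = 27/8 kN·m
  R_B = Pa²(a+3b)/L³ = 9·6²·(6+3·2)/8³ = 243/32 kN
  M_B = -Pa²b/L² = -9·6²·2/8² = -81/8 kN·m
Superposition: R_A = 685/32 kN, M_A = 721/24 kN·m, R_B = 883/32 kN, M_B = -883/24 kN·m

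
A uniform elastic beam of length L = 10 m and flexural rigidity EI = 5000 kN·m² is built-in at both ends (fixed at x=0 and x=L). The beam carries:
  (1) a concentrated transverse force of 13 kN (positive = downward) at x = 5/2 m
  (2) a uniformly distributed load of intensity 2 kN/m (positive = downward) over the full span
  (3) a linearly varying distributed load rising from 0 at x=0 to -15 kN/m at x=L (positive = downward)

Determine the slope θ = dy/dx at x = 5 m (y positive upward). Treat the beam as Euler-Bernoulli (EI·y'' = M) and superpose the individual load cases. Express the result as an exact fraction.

θ(5) = 33/12800 rad

Load 1 — point force P=13 kN at a=5/2 m (b=L-a=15/2):
  θ_1 = Pa²(L-x)(2bL-(3b+a)(L-x))/(2L³EI)  [x>a] = 13·(5/2)²·(10-5)·(2·(15/2)·10-(3·(15/2)+(5/2))·(10-5))/(2·10³·5000) = 13/12800 rad
Load 2 — uniform load w=2 kN/m over full span:
  θ_2 = -wx(L-x)(L-2x)/(12EI) = -2·5·(10-5)·(10-2·5)/(12·5000) = 0 rad
Load 3 — triangular load w₀=-15 kN/m (0→w₀ over full span):
  θ_3 = -w₀(2x(L-x)(L-2x)(x+2L)+x²(L-x)²)/(120LEI) = -(-15)·(2·5·(10-5)·(10-2·5)·(5+2·10)+5²·(10-5)²)/(120·10·5000) = 1/640 rad
Superposition: θ = Σ θ_i = 33/12800 rad ≈ 0.002578 rad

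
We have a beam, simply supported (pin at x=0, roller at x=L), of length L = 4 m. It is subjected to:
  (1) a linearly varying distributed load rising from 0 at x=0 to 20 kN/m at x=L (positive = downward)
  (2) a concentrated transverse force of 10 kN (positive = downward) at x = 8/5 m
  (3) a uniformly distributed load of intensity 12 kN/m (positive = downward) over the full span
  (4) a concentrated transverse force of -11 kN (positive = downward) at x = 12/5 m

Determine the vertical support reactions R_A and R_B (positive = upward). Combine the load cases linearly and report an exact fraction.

Load 1 — triangular load w₀=20 kN/m (0→w₀ over full span):
  R_A = w₀L/6 = 20·4/6 = 40/3 kN
  R_B = w₀L/3 = 20·4/3 = 80/3 kN
Load 2 — point force P=10 kN at a=8/5 m (b=L-a=12/5):
  R_A = Pb/L = 10·(12/5)/4 = 6 kN
  R_B = Pa/L = 10·(8/5)/4 = 4 kN
Load 3 — uniform load w=12 kN/m over full span:
  R_A = wL/2 = 12·4/2 = 24 kN
  R_B = wL/2 = 12·4/2 = 24 kN
Load 4 — point force P=-11 kN at a=12/5 m (b=L-a=8/5):
  R_A = Pb/L = (-11)·(8/5)/4 = -22/5 kN
  R_B = Pa/L = (-11)·(12/5)/4 = -33/5 kN
Superposition: R_A = 584/15 kN, R_B = 721/15 kN

R_A = 584/15 kN, R_B = 721/15 kN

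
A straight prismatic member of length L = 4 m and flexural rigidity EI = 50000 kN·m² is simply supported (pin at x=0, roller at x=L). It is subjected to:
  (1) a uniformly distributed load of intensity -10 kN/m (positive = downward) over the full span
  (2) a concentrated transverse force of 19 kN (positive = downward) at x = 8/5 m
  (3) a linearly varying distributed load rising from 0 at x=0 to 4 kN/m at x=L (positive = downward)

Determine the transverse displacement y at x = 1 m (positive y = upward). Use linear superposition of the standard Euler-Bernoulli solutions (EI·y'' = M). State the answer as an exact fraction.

y(1) = 4957/150000000 m

Load 1 — uniform load w=-10 kN/m over full span:
  y_1 = -wx(L³-2Lx²+x³)/(24EI) = -(-10)·1·(4³-2·4·1²+1³)/(24·50000) = 19/40000 m
Load 2 — point force P=19 kN at a=8/5 m (b=L-a=12/5):
  y_2 = -Pbx(L²-b²-x²)/(6LEI)  [x≤a] = -19·(12/5)·1·(4²-(12/5)²-1²)/(6·4·50000) = -4389/12500000 m
Load 3 — triangular load w₀=4 kN/m (0→w₀ over full span):
  y_3 = -w₀x(7L⁴-10L²x²+3x⁴)/(360LEI) = -4·1·(7·4⁴-10·4²·1²+3·1⁴)/(360·4·50000) = -109/1200000 m
Superposition: y = Σ y_i = 4957/150000000 m ≈ 0.000033 m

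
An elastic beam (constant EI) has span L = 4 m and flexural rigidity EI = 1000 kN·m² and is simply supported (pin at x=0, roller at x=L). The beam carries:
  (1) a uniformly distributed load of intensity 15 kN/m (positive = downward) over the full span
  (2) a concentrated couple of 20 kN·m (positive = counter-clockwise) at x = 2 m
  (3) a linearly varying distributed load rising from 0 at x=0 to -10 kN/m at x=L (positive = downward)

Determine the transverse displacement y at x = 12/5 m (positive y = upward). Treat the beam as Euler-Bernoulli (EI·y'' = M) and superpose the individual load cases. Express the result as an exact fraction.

Load 1 — uniform load w=15 kN/m over full span:
  y_1 = -wx(L³-2Lx²+x³)/(24EI) = -15·(12/5)·(4³-2·4·(12/5)²+(12/5)³)/(24·1000) = -744/15625 m
Load 2 — applied couple M₀=20 kN·m at a=2 m (b=L-a=2):
  y_2 = (M₀x³/(6L)-M₀(x-a)²/2+C₁x)/EI  [x>a] with C₁=M₀(3b²-L²)/(6L)=-10/3 = (20·(12/5)³/(6·4)-20·((12/5)-2)²/2+(-10/3)·(12/5))/1000 = 6/3125 m
Load 3 — triangular load w₀=-10 kN/m (0→w₀ over full span):
  y_3 = -w₀x(7L⁴-10L²x²+3x⁴)/(360LEI) = -(-10)·(12/5)·(7·4⁴-10·4²·(12/5)²+3·(12/5)⁴)/(360·4·1000) = 18944/1171875 m
Superposition: y = Σ y_i = -34606/1171875 m ≈ -0.029530 m

y(12/5) = -34606/1171875 m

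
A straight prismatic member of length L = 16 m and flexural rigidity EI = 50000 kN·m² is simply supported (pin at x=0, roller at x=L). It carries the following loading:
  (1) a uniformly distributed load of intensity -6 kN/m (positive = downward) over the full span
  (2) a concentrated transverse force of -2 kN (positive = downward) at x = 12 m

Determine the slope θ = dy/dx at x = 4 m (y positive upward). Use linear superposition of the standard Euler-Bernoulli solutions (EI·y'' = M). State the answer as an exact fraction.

θ(4) = 9/625 rad

Load 1 — uniform load w=-6 kN/m over full span:
  θ_1 = -w(L³-6Lx²+4x³)/(24EI) = -(-6)·(16³-6·16·4²+4·4³)/(24·50000) = 44/3125 rad
Load 2 — point force P=-2 kN at a=12 m (b=L-a=4):
  θ_2 = -Pb(L²-b²-3x²)/(6LEI)  [x≤a] = -(-2)·4·(16²-4²-3·4²)/(6·16·50000) = 1/3125 rad
Superposition: θ = Σ θ_i = 9/625 rad ≈ 0.014400 rad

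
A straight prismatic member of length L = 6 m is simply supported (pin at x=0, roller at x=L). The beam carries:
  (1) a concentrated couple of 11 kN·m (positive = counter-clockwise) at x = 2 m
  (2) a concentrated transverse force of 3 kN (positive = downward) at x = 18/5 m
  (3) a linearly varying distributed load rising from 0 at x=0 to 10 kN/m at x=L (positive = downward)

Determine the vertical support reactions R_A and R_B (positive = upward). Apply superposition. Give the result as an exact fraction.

R_A = 391/30 kN, R_B = 599/30 kN

Load 1 — applied couple M₀=11 kN·m at a=2 m (b=L-a=4):
  R_A = M₀/L = 11/6 kN
  R_B = -M₀/L = -11/6 kN
Load 2 — point force P=3 kN at a=18/5 m (b=L-a=12/5):
  R_A = Pb/L = 3·(12/5)/6 = 6/5 kN
  R_B = Pa/L = 3·(18/5)/6 = 9/5 kN
Load 3 — triangular load w₀=10 kN/m (0→w₀ over full span):
  R_A = w₀L/6 = 10·6/6 = 10 kN
  R_B = w₀L/3 = 10·6/3 = 20 kN
Superposition: R_A = 391/30 kN, R_B = 599/30 kN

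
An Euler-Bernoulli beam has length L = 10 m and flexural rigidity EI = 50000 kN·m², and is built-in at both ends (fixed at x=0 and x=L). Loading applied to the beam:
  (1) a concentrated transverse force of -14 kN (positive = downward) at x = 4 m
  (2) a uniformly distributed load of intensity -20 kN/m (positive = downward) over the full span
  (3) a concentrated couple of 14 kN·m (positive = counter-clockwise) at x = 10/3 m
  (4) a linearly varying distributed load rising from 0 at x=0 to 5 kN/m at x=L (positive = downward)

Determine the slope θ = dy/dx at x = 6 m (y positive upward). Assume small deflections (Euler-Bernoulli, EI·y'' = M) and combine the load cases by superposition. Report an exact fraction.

θ(6) = -2111/1171875 rad

Load 1 — point force P=-14 kN at a=4 m (b=L-a=6):
  θ_1 = Pa²(L-x)(2bL-(3b+a)(L-x))/(2L³EI)  [x>a] = (-14)·4²·(10-6)·(2·6·10-(3·6+4)·(10-6))/(2·10³·50000) = -112/390625 rad
Load 2 — uniform load w=-20 kN/m over full span:
  θ_2 = -wx(L-x)(L-2x)/(12EI) = -(-20)·6·(10-6)·(10-2·6)/(12·50000) = -1/625 rad
Load 3 — applied couple M₀=14 kN·m at a=10/3 m (b=L-a=20/3):
  θ_3 = (R_Ax²/2 - M_Ax - M₀(x-a))/EI  [x>a] with R_A=28/15, M_A=0 = ((28/15)·6²/2 - 0·6 - 14·(6-(10/3)))/50000 = -7/93750 rad
Load 4 — triangular load w₀=5 kN/m (0→w₀ over full span):
  θ_4 = -w₀(2x(L-x)(L-2x)(x+2L)+x²(L-x)²)/(120LEI) = -5·(2·6·(10-6)·(10-2·6)·(6+2·10)+6²·(10-6)²)/(120·10·50000) = 1/6250 rad
Superposition: θ = Σ θ_i = -2111/1171875 rad ≈ -0.001801 rad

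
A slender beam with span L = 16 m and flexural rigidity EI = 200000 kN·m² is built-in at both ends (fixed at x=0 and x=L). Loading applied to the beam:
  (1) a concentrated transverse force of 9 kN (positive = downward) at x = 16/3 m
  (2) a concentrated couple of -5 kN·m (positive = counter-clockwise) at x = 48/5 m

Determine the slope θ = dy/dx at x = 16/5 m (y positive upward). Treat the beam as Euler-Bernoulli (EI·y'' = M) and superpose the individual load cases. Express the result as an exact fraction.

θ(16/5) = -367/2343750 rad

Load 1 — point force P=9 kN at a=16/3 m (b=L-a=32/3):
  θ_1 = -Pb²x(2aL-(3a+b)x)/(2L³EI)  [x≤a] = -9·(32/3)²·(16/5)·(2·(16/3)·16-(3·(16/3)+(32/3))·(16/5))/(2·16³·200000) = -8/46875 rad
Load 2 — applied couple M₀=-5 kN·m at a=48/5 m (b=L-a=32/5):
  θ_2 = (R_Ax²/2 - M_Ax)/EI  [x≤a] with R_A=-9/20, M_A=-8/5 = ((-9/20)·(16/5)²/2 - (-8/5)·(16/5))/200000 = 11/781250 rad
Superposition: θ = Σ θ_i = -367/2343750 rad ≈ -0.000157 rad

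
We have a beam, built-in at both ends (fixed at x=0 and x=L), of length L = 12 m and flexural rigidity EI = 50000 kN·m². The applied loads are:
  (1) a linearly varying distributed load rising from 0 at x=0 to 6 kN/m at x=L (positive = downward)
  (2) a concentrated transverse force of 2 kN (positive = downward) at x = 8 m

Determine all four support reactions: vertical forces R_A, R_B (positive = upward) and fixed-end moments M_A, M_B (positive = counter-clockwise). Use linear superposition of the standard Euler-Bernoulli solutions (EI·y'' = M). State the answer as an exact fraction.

R_A = 1528/135 kN, M_A = 1376/45 kN·m, R_B = 3602/135 kN, M_B = -2104/45 kN·m

Load 1 — triangular load w₀=6 kN/m (0→w₀ over full span):
  R_A = 3w₀L/20 = 3·6·12/20 = 54/5 kN
  M_A = w₀L²/30 = 6·12²/30 = 144/5 kN·m
  R_B = 7w₀L/20 = 7·6·12/20 = 126/5 kN
  M_B = -w₀L²/20 = -6·12²/20 = -216/5 kN·m
Load 2 — point force P=2 kN at a=8 m (b=L-a=4):
  R_A = Pb²(3a+b)/L³ = 2·4²·(3·8+4)/12³ = 14/27 kN
  M_A = Pab²/L² = 2·8·4²/12² = 16/9 kN·m
  R_B = Pa²(a+3b)/L³ = 2·8²·(8+3·4)/12³ = 40/27 kN
  M_B = -Pa²b/L² = -2·8²·4/12² = -32/9 kN·m
Superposition: R_A = 1528/135 kN, M_A = 1376/45 kN·m, R_B = 3602/135 kN, M_B = -2104/45 kN·m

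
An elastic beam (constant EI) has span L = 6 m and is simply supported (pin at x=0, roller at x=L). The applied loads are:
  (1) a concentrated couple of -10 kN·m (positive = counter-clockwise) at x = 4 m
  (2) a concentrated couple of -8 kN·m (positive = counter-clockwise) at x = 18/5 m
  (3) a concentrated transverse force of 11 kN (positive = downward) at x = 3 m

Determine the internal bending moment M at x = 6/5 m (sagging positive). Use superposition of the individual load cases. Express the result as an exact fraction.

Load 1 — applied couple M₀=-10 kN·m at a=4 m (b=L-a=2):
  M_1 = M₀x/L  [x≤a] = (-10)·(6/5)/6 = -2 kN·m
Load 2 — applied couple M₀=-8 kN·m at a=18/5 m (b=L-a=12/5):
  M_2 = M₀x/L  [x≤a] = (-8)·(6/5)/6 = -8/5 kN·m
Load 3 — point force P=11 kN at a=3 m (b=L-a=3):
  M_3 = Pbx/L  [x≤a] = 11·3·(6/5)/6 = 33/5 kN·m
Superposition: M = Σ M_i = 3 kN·m ≈ 3.000000 kN·m

M(6/5) = 3 kN·m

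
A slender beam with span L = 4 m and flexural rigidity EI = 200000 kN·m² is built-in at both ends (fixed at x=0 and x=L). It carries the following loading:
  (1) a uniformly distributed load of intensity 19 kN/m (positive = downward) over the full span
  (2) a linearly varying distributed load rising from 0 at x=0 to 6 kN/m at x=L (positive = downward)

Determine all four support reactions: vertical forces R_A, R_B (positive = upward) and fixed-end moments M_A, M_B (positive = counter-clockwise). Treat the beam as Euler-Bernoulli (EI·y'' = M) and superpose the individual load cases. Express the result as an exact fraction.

Load 1 — uniform load w=19 kN/m over full span:
  R_A = wL/2 = 19·4/2 = 38 kN
  M_A = wL²/12 = 19·4²/12 = 76/3 kN·m
  R_B = wL/2 = 19·4/2 = 38 kN
  M_B = -wL²/12 = -19·4²/12 = -76/3 kN·m
Load 2 — triangular load w₀=6 kN/m (0→w₀ over full span):
  R_A = 3w₀L/20 = 3·6·4/20 = 18/5 kN
  M_A = w₀L²/30 = 6·4²/30 = 16/5 kN·m
  R_B = 7w₀L/20 = 7·6·4/20 = 42/5 kN
  M_B = -w₀L²/20 = -6·4²/20 = -24/5 kN·m
Superposition: R_A = 208/5 kN, M_A = 428/15 kN·m, R_B = 232/5 kN, M_B = -452/15 kN·m

R_A = 208/5 kN, M_A = 428/15 kN·m, R_B = 232/5 kN, M_B = -452/15 kN·m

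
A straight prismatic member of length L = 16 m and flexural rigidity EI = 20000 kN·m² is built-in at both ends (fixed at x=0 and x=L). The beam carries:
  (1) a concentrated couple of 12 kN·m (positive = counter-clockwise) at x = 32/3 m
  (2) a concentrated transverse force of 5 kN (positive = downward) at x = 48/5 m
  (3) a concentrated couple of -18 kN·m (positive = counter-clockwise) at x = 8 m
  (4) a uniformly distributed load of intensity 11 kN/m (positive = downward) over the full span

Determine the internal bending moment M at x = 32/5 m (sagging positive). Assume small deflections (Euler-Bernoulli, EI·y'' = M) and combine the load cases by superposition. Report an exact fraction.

Load 1 — applied couple M₀=12 kN·m at a=32/3 m (b=L-a=16/3):
  M_1 = R_Ax - M_A  [x≤a] with R_A=1, M_A=4 = 1·(32/5) - 4 = 12/5 kN·m
Load 2 — point force P=5 kN at a=48/5 m (b=L-a=32/5):
  M_2 = Pb²(3a+b)x/L³ - Pab²/L²  [x≤a] = 5·(32/5)²·(3·(48/5)+(32/5))·(32/5)/16³ - 5·(48/5)·(32/5)²/16² = 448/125 kN·m
Load 3 — applied couple M₀=-18 kN·m at a=8 m (b=L-a=8):
  M_3 = R_Ax - M_A  [x≤a] with R_A=-27/16, M_A=-9/2 = (-27/16)·(32/5) - (-9/2) = -63/10 kN·m
Load 4 — uniform load w=11 kN/m over full span:
  M_4 = wLx/2 - wL²/12 - wx²/2 = 11·16·(32/5)/2 - 11·16²/12 - 11·(32/5)²/2 = 7744/75 kN·m
Superposition: M = Σ M_i = 77203/750 kN·m ≈ 102.937333 kN·m

M(32/5) = 77203/750 kN·m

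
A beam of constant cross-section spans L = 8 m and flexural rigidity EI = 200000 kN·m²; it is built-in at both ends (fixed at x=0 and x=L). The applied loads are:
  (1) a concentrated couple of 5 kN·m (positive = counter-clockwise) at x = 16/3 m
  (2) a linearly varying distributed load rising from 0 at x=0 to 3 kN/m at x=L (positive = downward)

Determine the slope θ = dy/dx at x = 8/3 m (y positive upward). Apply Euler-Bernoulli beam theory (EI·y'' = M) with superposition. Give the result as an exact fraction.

Load 1 — applied couple M₀=5 kN·m at a=16/3 m (b=L-a=8/3):
  θ_1 = (R_Ax²/2 - M_Ax)/EI  [x≤a] with R_A=5/6, M_A=5/3 = ((5/6)·(8/3)²/2 - (5/3)·(8/3))/200000 = -1/135000 rad
Load 2 — triangular load w₀=3 kN/m (0→w₀ over full span):
  θ_2 = -w₀(2x(L-x)(L-2x)(x+2L)+x²(L-x)²)/(120LEI) = -3·(2·(8/3)·(8-(8/3))·(8-2·(8/3))·((8/3)+2·8)+(8/3)²·(8-(8/3))²)/(120·8·200000) = -32/1265625 rad
Superposition: θ = Σ θ_i = -331/10125000 rad ≈ -0.000033 rad

θ(8/3) = -331/10125000 rad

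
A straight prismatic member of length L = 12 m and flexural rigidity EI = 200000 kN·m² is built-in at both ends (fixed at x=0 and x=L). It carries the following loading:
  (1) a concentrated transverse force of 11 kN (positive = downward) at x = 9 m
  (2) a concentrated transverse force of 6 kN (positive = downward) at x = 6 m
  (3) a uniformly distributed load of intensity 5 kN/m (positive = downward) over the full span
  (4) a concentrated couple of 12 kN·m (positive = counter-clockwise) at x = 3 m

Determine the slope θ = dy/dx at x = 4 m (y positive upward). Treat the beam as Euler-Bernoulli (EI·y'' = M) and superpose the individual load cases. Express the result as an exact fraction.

Load 1 — point force P=11 kN at a=9 m (b=L-a=3):
  θ_1 = -Pb²x(2aL-(3a+b)x)/(2L³EI)  [x≤a] = -11·3²·4·(2·9·12-(3·9+3)·4)/(2·12³·200000) = -11/200000 rad
Load 2 — point force P=6 kN at a=6 m (b=L-a=6):
  θ_2 = -Pb²x(2aL-(3a+b)x)/(2L³EI)  [x≤a] = -6·6²·4·(2·6·12-(3·6+6)·4)/(2·12³·200000) = -3/50000 rad
Load 3 — uniform load w=5 kN/m over full span:
  θ_3 = -wx(L-x)(L-2x)/(12EI) = -5·4·(12-4)·(12-2·4)/(12·200000) = -1/3750 rad
Load 4 — applied couple M₀=12 kN·m at a=3 m (b=L-a=9):
  θ_4 = (R_Ax²/2 - M_Ax - M₀(x-a))/EI  [x>a] with R_A=9/8, M_A=-9/4 = ((9/8)·4²/2 - (-9/4)·4 - 12·(4-3))/200000 = 3/100000 rad
Superposition: θ = Σ θ_i = -211/600000 rad ≈ -0.000352 rad

θ(4) = -211/600000 rad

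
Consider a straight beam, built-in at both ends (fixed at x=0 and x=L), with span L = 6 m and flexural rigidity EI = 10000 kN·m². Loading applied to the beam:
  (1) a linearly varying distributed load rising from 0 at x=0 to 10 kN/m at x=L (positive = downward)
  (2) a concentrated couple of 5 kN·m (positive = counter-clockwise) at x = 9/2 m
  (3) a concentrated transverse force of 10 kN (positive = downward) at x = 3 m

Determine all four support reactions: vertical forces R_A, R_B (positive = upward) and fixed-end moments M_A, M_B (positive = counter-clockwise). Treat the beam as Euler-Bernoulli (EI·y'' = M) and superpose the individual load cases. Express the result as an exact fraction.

R_A = 239/16 kN, M_A = 337/16 kN·m, R_B = 401/16 kN, M_B = -423/16 kN·m

Load 1 — triangular load w₀=10 kN/m (0→w₀ over full span):
  R_A = 3w₀L/20 = 3·10·6/20 = 9 kN
  M_A = w₀L²/30 = 10·6²/30 = 12 kN·m
  R_B = 7w₀L/20 = 7·10·6/20 = 21 kN
  M_B = -w₀L²/20 = -10·6²/20 = -18 kN·m
Load 2 — applied couple M₀=5 kN·m at a=9/2 m (b=L-a=3/2):
  R_A = 6M₀ab/L³ = 6·5·(9/2)·(3/2)/6³ = 15/16 kN
  M_A = M₀b(2a-b)/L² = 5·(3/2)·(2·(9/2)-(3/2))/6² = 25/16 kN·m
  R_B = -6M₀ab/L³ = -6·5·(9/2)·(3/2)/6³ = -15/16 kN
  M_B = M₀a(2b-a)/L² = 5·(9/2)·(2·(3/2)-(9/2))/6² = -15/16 kN·m
Load 3 — point force P=10 kN at a=3 m (b=L-a=3):
  R_A = Pb²(3a+b)/L³ = 10·3²·(3·3+3)/6³ = 5 kN
  M_A = Pab²/L² = 10·3·3²/6² = 15/2 kN·m
  R_B = Pa²(a+3b)/L³ = 10·3²·(3+3·3)/6³ = 5 kN
  M_B = -Pa²b/L² = -10·3²·3/6² = -15/2 kN·m
Superposition: R_A = 239/16 kN, M_A = 337/16 kN·m, R_B = 401/16 kN, M_B = -423/16 kN·m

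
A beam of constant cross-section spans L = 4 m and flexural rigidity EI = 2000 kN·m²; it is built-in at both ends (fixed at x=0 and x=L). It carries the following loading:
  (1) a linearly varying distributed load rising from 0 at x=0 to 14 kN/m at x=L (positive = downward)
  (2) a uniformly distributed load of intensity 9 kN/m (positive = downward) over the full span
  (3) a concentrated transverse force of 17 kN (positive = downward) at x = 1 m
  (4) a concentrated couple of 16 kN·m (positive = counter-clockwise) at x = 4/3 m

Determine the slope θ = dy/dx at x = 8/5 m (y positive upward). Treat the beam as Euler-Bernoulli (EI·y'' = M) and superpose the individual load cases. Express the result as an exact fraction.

θ(8/5) = -74/78125 rad

Load 1 — triangular load w₀=14 kN/m (0→w₀ over full span):
  θ_1 = -w₀(2x(L-x)(L-2x)(x+2L)+x²(L-x)²)/(120LEI) = -14·(2·(8/5)·(4-(8/5))·(4-2·(8/5))·((8/5)+2·4)+(8/5)²·(4-(8/5))²)/(120·4·2000) = -84/78125 rad
Load 2 — uniform load w=9 kN/m over full span:
  θ_2 = -wx(L-x)(L-2x)/(12EI) = -9·(8/5)·(4-(8/5))·(4-2·(8/5))/(12·2000) = -18/15625 rad
Load 3 — point force P=17 kN at a=1 m (b=L-a=3):
  θ_3 = Pa²(L-x)(2bL-(3b+a)(L-x))/(2L³EI)  [x>a] = 17·1²·(4-(8/5))·(2·3·4-(3·3+1)·(4-(8/5)))/(2·4³·2000) = 0 rad
Load 4 — applied couple M₀=16 kN·m at a=4/3 m (b=L-a=8/3):
  θ_4 = (R_Ax²/2 - M_Ax - M₀(x-a))/EI  [x>a] with R_A=16/3, M_A=0 = ((16/3)·(8/5)²/2 - 0·(8/5) - 16·((8/5)-(4/3)))/2000 = 4/3125 rad
Superposition: θ = Σ θ_i = -74/78125 rad ≈ -0.000947 rad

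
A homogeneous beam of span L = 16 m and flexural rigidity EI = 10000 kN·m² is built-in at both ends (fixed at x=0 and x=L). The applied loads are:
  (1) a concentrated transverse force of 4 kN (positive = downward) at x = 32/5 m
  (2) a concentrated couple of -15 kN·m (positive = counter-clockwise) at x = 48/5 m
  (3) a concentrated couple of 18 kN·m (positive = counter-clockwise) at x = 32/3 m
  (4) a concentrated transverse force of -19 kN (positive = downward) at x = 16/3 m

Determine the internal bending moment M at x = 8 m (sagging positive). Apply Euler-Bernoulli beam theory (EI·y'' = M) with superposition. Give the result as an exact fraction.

M(8) = -2648/225 kN·m

Load 1 — point force P=4 kN at a=32/5 m (b=L-a=48/5):
  M_1 = Pa²(a+3b)(L-x)/L³ - Pa²b/L²  [x>a] = 4·(32/5)²·((32/5)+3·(48/5))·(16-8)/16³ - 4·(32/5)²·(48/5)/16² = 128/25 kN·m
Load 2 — applied couple M₀=-15 kN·m at a=48/5 m (b=L-a=32/5):
  M_2 = R_Ax - M_A  [x≤a] with R_A=-27/20, M_A=-24/5 = (-27/20)·8 - (-24/5) = -6 kN·m
Load 3 — applied couple M₀=18 kN·m at a=32/3 m (b=L-a=16/3):
  M_3 = R_Ax - M_A  [x≤a] with R_A=3/2, M_A=6 = (3/2)·8 - 6 = 6 kN·m
Load 4 — point force P=-19 kN at a=16/3 m (b=L-a=32/3):
  M_4 = Pa²(a+3b)(L-x)/L³ - Pa²b/L²  [x>a] = (-19)·(16/3)²·((16/3)+3·(32/3))·(16-8)/16³ - (-19)·(16/3)²·(32/3)/16² = -152/9 kN·m
Superposition: M = Σ M_i = -2648/225 kN·m ≈ -11.768889 kN·m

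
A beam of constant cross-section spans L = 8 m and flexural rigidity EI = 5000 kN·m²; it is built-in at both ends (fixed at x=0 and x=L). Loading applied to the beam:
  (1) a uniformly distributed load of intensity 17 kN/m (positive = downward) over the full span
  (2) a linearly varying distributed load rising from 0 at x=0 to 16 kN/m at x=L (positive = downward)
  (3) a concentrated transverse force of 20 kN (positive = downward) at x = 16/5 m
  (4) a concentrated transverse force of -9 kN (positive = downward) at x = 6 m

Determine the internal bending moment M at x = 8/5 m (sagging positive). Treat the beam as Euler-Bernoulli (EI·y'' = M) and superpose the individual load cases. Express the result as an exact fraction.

M(8/5) = -28753/3000 kN·m

Load 1 — uniform load w=17 kN/m over full span:
  M_1 = wLx/2 - wL²/12 - wx²/2 = 17·8·(8/5)/2 - 17·8²/12 - 17·(8/5)²/2 = -272/75 kN·m
Load 2 — triangular load w₀=16 kN/m (0→w₀ over full span):
  M_2 = 3w₀Lx/20 - w₀L²/30 - w₀x³/(6L) = 3·16·8·(8/5)/20 - 16·8²/30 - 16·(8/5)³/(6·8) = -1792/375 kN·m
Load 3 — point force P=20 kN at a=16/5 m (b=L-a=24/5):
  M_3 = Pb²(3a+b)x/L³ - Pab²/L²  [x≤a] = 20·(24/5)²·(3·(16/5)+(24/5))·(8/5)/8³ - 20·(16/5)·(24/5)²/8² = -288/125 kN·m
Load 4 — point force P=-9 kN at a=6 m (b=L-a=2):
  M_4 = Pb²(3a+b)x/L³ - Pab²/L²  [x≤a] = (-9)·2²·(3·6+2)·(8/5)/8³ - (-9)·6·2²/8² = 9/8 kN·m
Superposition: M = Σ M_i = -28753/3000 kN·m ≈ -9.584333 kN·m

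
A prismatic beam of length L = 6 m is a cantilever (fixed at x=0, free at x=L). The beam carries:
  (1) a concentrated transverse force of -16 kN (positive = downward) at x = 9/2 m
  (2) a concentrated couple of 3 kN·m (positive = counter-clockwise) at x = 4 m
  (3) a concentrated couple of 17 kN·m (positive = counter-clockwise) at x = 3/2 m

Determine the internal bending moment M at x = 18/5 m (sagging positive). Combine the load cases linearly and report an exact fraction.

Load 1 — point force P=-16 kN at a=9/2 m (b=L-a=3/2):
  M_1 = -P(a-x)  [x≤a] = -(-16)·((9/2)-(18/5)) = 72/5 kN·m
Load 2 — applied couple M₀=3 kN·m at a=4 m (b=L-a=2):
  M_2 = M₀  [x≤a] = 3 = 3 kN·m
Load 3 — applied couple M₀=17 kN·m at a=3/2 m (b=L-a=9/2):
  M_3 = 0  [x>a] = 0 kN·m
Superposition: M = Σ M_i = 87/5 kN·m ≈ 17.400000 kN·m

M(18/5) = 87/5 kN·m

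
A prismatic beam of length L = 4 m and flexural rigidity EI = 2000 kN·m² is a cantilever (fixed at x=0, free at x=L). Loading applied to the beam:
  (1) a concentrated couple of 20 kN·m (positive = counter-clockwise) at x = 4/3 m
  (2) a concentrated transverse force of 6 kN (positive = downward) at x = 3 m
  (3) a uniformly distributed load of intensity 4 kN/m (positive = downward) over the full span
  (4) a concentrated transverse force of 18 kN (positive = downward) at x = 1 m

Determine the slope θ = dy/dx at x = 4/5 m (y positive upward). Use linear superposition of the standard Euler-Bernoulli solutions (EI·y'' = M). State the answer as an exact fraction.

Load 1 — applied couple M₀=20 kN·m at a=4/3 m (b=L-a=8/3):
  θ_1 = M₀x/EI  [x≤a] = 20·(4/5)/2000 = 1/125 rad
Load 2 — point force P=6 kN at a=3 m (b=L-a=1):
  θ_2 = -Px(2a-x)/(2EI)  [x≤a] = -6·(4/5)·(2·3-(4/5))/(2·2000) = -39/6250 rad
Load 3 — uniform load w=4 kN/m over full span:
  θ_3 = -wx(x²-3Lx+3L²)/(6EI) = -4·(4/5)·((4/5)²-3·4·(4/5)+3·4²)/(6·2000) = -488/46875 rad
Load 4 — point force P=18 kN at a=1 m (b=L-a=3):
  θ_4 = -Px(2a-x)/(2EI)  [x≤a] = -18·(4/5)·(2·1-(4/5))/(2·2000) = -27/6250 rad
Superposition: θ = Σ θ_i = -608/46875 rad ≈ -0.012971 rad

θ(4/5) = -608/46875 rad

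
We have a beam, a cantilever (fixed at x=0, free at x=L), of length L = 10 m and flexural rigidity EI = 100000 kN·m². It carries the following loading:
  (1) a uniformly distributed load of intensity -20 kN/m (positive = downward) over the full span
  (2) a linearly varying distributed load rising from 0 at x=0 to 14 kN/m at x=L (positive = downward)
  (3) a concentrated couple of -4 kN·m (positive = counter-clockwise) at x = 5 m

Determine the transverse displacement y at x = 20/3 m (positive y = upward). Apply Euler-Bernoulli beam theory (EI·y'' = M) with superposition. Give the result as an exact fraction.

Load 1 — uniform load w=-20 kN/m over full span:
  y_1 = -wx²(x²-4Lx+6L²)/(24EI) = -(-20)·(20/3)²·((20/3)²-4·10·(20/3)+6·10²)/(24·100000) = 34/243 m
Load 2 — triangular load w₀=14 kN/m (0→w₀ over full span):
  y_2 = (w₀Lx³/12-w₀L²x²/6-w₀x⁵/(120L))/EI = (14·10·(20/3)³/12-14·10²·(20/3)²/6-14·(20/3)⁵/(120·10))/100000 = -1288/18225 m
Load 3 — applied couple M₀=-4 kN·m at a=5 m (b=L-a=5):
  y_3 = M₀a(2x-a)/(2EI)  [x>a] = (-4)·5·(2·(20/3)-5)/(2·100000) = -1/1200 m
Superposition: y = Σ y_i = 19949/291600 m ≈ 0.068412 m

y(20/3) = 19949/291600 m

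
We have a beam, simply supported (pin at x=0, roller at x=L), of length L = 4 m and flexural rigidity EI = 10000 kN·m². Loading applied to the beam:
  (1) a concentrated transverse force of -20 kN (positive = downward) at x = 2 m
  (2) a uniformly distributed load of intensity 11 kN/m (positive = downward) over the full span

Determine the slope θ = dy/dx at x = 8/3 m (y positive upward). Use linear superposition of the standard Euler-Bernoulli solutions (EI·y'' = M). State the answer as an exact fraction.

Load 1 — point force P=-20 kN at a=2 m (b=L-a=2):
  θ_1 = -Pa(2L²-6Lx+3x²+a²)/(6LEI)  [x>a] = -(-20)·2·(2·4²-6·4·(8/3)+3·(8/3)²+2²)/(6·4·10000) = -1/900 rad
Load 2 — uniform load w=11 kN/m over full span:
  θ_2 = -w(L³-6Lx²+4x³)/(24EI) = -11·(4³-6·4·(8/3)²+4·(8/3)³)/(24·10000) = 143/101250 rad
Superposition: θ = Σ θ_i = 61/202500 rad ≈ 0.000301 rad

θ(8/3) = 61/202500 rad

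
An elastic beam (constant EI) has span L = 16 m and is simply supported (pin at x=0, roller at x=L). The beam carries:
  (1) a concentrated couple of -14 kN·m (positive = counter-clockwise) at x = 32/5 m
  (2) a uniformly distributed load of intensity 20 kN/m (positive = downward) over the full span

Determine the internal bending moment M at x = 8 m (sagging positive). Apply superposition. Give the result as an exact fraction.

M(8) = 647 kN·m

Load 1 — applied couple M₀=-14 kN·m at a=32/5 m (b=L-a=48/5):
  M_1 = M₀x/L - M₀  [x>a] = (-14)·8/16 - (-14) = 7 kN·m
Load 2 — uniform load w=20 kN/m over full span:
  M_2 = wx(L-x)/2 = 20·8·(16-8)/2 = 640 kN·m
Superposition: M = Σ M_i = 647 kN·m ≈ 647.000000 kN·m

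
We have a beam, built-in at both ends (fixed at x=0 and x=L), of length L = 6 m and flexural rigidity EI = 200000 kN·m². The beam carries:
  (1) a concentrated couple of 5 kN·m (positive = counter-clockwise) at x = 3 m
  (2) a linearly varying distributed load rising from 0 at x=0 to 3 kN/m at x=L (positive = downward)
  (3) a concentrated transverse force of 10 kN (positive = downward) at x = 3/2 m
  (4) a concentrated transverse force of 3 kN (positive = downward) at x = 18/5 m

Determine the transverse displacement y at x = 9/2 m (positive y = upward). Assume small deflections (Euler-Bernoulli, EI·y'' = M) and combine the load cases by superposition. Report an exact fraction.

Load 1 — applied couple M₀=5 kN·m at a=3 m (b=L-a=3):
  y_1 = (R_Ax³/6 - M_Ax²/2 - M₀(x-a)²/2)/EI  [x>a] with R_A=5/4, M_A=5/4 = ((5/4)·(9/2)³/6 - (5/4)·(9/2)²/2 - 5·((9/2)-3)²/2)/200000 = 9/2560000 m
Load 2 — triangular load w₀=3 kN/m (0→w₀ over full span):
  y_2 = -w₀x²(L-x)²(x+2L)/(120LEI) = -3·(9/2)²·(6-(9/2))²·((9/2)+2·6)/(120·6·200000) = -8019/512000000 m
Load 3 — point force P=10 kN at a=3/2 m (b=L-a=9/2):
  y_3 = -Pa²(L-x)²(3bL-(3b+a)(L-x))/(6L³EI)  [x>a] = -10·(3/2)²·(6-(9/2))²·(3·(9/2)·6-(3·(9/2)+(3/2))·(6-(9/2)))/(6·6³·200000) = -117/10240000 m
Load 4 — point force P=3 kN at a=18/5 m (b=L-a=12/5):
  y_4 = -Pa²(L-x)²(3bL-(3b+a)(L-x))/(6L³EI)  [x>a] = -3·(18/5)²·(6-(9/2))²·(3·(12/5)·6-(3·(12/5)+(18/5))·(6-(9/2)))/(6·6³·200000) = -729/80000000 m
Superposition: y = Σ y_i = -83673/2560000000 m ≈ -0.000033 m

y(9/2) = -83673/2560000000 m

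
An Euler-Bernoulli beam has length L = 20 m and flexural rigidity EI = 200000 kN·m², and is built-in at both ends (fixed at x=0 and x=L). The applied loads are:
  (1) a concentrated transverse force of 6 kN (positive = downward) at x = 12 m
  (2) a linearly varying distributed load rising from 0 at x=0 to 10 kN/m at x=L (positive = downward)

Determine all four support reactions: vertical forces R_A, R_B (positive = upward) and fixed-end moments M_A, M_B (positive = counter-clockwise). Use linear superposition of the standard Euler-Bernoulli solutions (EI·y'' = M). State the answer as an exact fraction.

R_A = 4014/125 kN, M_A = 10864/75 kN·m, R_B = 9236/125 kN, M_B = -5432/25 kN·m

Load 1 — point force P=6 kN at a=12 m (b=L-a=8):
  R_A = Pb²(3a+b)/L³ = 6·8²·(3·12+8)/20³ = 264/125 kN
  M_A = Pab²/L² = 6·12·8²/20² = 288/25 kN·m
  R_B = Pa²(a+3b)/L³ = 6·12²·(12+3·8)/20³ = 486/125 kN
  M_B = -Pa²b/L² = -6·12²·8/20² = -432/25 kN·m
Load 2 — triangular load w₀=10 kN/m (0→w₀ over full span):
  R_A = 3w₀L/20 = 3·10·20/20 = 30 kN
  M_A = w₀L²/30 = 10·20²/30 = 400/3 kN·m
  R_B = 7w₀L/20 = 7·10·20/20 = 70 kN
  M_B = -w₀L²/20 = -10·20²/20 = -200 kN·m
Superposition: R_A = 4014/125 kN, M_A = 10864/75 kN·m, R_B = 9236/125 kN, M_B = -5432/25 kN·m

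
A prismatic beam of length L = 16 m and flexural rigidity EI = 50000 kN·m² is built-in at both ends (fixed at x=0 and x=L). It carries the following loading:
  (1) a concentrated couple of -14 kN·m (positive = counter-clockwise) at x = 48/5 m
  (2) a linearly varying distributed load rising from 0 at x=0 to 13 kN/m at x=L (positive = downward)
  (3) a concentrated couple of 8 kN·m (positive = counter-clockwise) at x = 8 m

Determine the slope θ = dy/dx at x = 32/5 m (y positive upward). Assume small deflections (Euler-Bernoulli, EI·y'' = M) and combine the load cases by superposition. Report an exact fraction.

Load 1 — applied couple M₀=-14 kN·m at a=48/5 m (b=L-a=32/5):
  θ_1 = (R_Ax²/2 - M_Ax)/EI  [x≤a] with R_A=-63/50, M_A=-112/25 = ((-63/50)·(32/5)²/2 - (-112/25)·(32/5))/50000 = 112/1953125 rad
Load 2 — triangular load w₀=13 kN/m (0→w₀ over full span):
  θ_2 = -w₀(2x(L-x)(L-2x)(x+2L)+x²(L-x)²)/(120LEI) = -13·(2·(32/5)·(16-(32/5))·(16-2·(32/5))·((32/5)+2·16)+(32/5)²·(16-(32/5))²)/(120·16·50000) = -4992/1953125 rad
Load 3 — applied couple M₀=8 kN·m at a=8 m (b=L-a=8):
  θ_3 = (R_Ax²/2 - M_Ax)/EI  [x≤a] with R_A=3/4, M_A=2 = ((3/4)·(32/5)²/2 - 2·(32/5))/50000 = 4/78125 rad
Superposition: θ = Σ θ_i = -956/390625 rad ≈ -0.002447 rad

θ(32/5) = -956/390625 rad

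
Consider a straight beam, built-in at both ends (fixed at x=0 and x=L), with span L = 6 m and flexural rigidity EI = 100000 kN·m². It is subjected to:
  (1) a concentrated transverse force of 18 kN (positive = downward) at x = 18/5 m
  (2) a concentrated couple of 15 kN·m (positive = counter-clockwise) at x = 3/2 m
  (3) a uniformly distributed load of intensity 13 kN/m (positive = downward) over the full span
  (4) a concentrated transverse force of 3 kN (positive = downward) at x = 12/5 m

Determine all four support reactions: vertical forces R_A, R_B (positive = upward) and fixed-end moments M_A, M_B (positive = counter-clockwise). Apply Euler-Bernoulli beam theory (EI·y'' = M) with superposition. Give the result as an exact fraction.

Load 1 — point force P=18 kN at a=18/5 m (b=L-a=12/5):
  R_A = Pb²(3a+b)/L³ = 18·(12/5)²·(3·(18/5)+(12/5))/6³ = 792/125 kN
  M_A = Pab²/L² = 18·(18/5)·(12/5)²/6² = 1296/125 kN·m
  R_B = Pa²(a+3b)/L³ = 18·(18/5)²·((18/5)+3·(12/5))/6³ = 1458/125 kN
  M_B = -Pa²b/L² = -18·(18/5)²·(12/5)/6² = -1944/125 kN·m
Load 2 — applied couple M₀=15 kN·m at a=3/2 m (b=L-a=9/2):
  R_A = 6M₀ab/L³ = 6·15·(3/2)·(9/2)/6³ = 45/16 kN
  M_A = M₀b(2a-b)/L² = 15·(9/2)·(2·(3/2)-(9/2))/6² = -45/16 kN·m
  R_B = -6M₀ab/L³ = -6·15·(3/2)·(9/2)/6³ = -45/16 kN
  M_B = M₀a(2b-a)/L² = 15·(3/2)·(2·(9/2)-(3/2))/6² = 75/16 kN·m
Load 3 — uniform load w=13 kN/m over full span:
  R_A = wL/2 = 13·6/2 = 39 kN
  M_A = wL²/12 = 13·6²/12 = 39 kN·m
  R_B = wL/2 = 13·6/2 = 39 kN
  M_B = -wL²/12 = -13·6²/12 = -39 kN·m
Load 4 — point force P=3 kN at a=12/5 m (b=L-a=18/5):
  R_A = Pb²(3a+b)/L³ = 3·(18/5)²·(3·(12/5)+(18/5))/6³ = 243/125 kN
  M_A = Pab²/L² = 3·(12/5)·(18/5)²/6² = 324/125 kN·m
  R_B = Pa²(a+3b)/L³ = 3·(12/5)²·((12/5)+3·(18/5))/6³ = 132/125 kN
  M_B = -Pa²b/L² = -3·(12/5)²·(18/5)/6² = -216/125 kN·m
Superposition: R_A = 20037/400 kN, M_A = 19659/400 kN·m, R_B = 19563/400 kN, M_B = -20637/400 kN·m

R_A = 20037/400 kN, M_A = 19659/400 kN·m, R_B = 19563/400 kN, M_B = -20637/400 kN·m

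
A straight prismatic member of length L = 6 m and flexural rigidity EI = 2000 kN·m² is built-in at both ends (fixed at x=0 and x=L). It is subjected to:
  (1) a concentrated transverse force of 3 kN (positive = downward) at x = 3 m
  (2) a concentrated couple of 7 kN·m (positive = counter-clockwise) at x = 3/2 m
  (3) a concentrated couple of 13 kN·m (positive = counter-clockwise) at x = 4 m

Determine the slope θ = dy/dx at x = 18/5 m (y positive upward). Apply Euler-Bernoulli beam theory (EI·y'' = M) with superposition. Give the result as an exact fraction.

θ(18/5) = 273/200000 rad

Load 1 — point force P=3 kN at a=3 m (b=L-a=3):
  θ_1 = Pa²(L-x)(2bL-(3b+a)(L-x))/(2L³EI)  [x>a] = 3·3²·(6-(18/5))·(2·3·6-(3·3+3)·(6-(18/5)))/(2·6³·2000) = 27/50000 rad
Load 2 — applied couple M₀=7 kN·m at a=3/2 m (b=L-a=9/2):
  θ_2 = (R_Ax²/2 - M_Ax - M₀(x-a))/EI  [x>a] with R_A=21/16, M_A=-21/16 = ((21/16)·(18/5)²/2 - (-21/16)·(18/5) - 7·((18/5)-(3/2)))/2000 = -147/200000 rad
Load 3 — applied couple M₀=13 kN·m at a=4 m (b=L-a=2):
  θ_3 = (R_Ax²/2 - M_Ax)/EI  [x≤a] with R_A=26/9, M_A=13/3 = ((26/9)·(18/5)²/2 - (13/3)·(18/5))/2000 = 39/25000 rad
Superposition: θ = Σ θ_i = 273/200000 rad ≈ 0.001365 rad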